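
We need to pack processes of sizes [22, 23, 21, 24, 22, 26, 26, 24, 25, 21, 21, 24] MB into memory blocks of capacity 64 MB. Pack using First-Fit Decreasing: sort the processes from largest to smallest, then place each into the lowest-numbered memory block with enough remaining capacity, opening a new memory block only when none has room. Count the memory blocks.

6

Sorted descending: 26, 26, 25, 24, 24, 24, 23, 22, 22, 21, 21, 21.
26 MB → memory block 1 (remaining 38 MB)
26 MB → memory block 1 (remaining 12 MB)
25 MB → memory block 2 (remaining 39 MB)
24 MB → memory block 2 (remaining 15 MB)
24 MB → memory block 3 (remaining 40 MB)
24 MB → memory block 3 (remaining 16 MB)
23 MB → memory block 4 (remaining 41 MB)
22 MB → memory block 4 (remaining 19 MB)
22 MB → memory block 5 (remaining 42 MB)
21 MB → memory block 5 (remaining 21 MB)
21 MB → memory block 5 (remaining 0 MB)
21 MB → memory block 6 (remaining 43 MB)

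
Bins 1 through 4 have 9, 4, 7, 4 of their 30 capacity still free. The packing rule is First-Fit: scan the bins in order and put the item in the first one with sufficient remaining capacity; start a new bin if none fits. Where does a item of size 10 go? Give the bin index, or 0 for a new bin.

0

No bin has ≥ 10 free, so a new bin is opened.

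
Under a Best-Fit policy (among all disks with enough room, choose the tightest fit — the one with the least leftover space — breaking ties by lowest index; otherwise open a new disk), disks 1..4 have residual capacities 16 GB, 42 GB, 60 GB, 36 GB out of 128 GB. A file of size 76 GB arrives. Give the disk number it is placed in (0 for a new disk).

0

No disk has ≥ 76 GB free, so a new disk is opened.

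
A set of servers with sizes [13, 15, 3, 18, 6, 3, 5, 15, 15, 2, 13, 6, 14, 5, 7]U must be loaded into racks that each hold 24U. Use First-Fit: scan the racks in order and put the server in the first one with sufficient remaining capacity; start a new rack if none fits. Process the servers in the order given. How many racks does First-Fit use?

7

13U → rack 1 (remaining 11U)
15U → rack 2 (remaining 9U)
3U → rack 1 (remaining 8U)
18U → rack 3 (remaining 6U)
6U → rack 1 (remaining 2U)
3U → rack 2 (remaining 6U)
5U → rack 2 (remaining 1U)
15U → rack 4 (remaining 9U)
15U → rack 5 (remaining 9U)
2U → rack 1 (remaining 0U)
13U → rack 6 (remaining 11U)
6U → rack 3 (remaining 0U)
14U → rack 7 (remaining 10U)
5U → rack 4 (remaining 4U)
7U → rack 5 (remaining 2U)
Final racks: [13,3,6,2] [15,3,5] [18,6] [15,5] [15,7] [13] [14].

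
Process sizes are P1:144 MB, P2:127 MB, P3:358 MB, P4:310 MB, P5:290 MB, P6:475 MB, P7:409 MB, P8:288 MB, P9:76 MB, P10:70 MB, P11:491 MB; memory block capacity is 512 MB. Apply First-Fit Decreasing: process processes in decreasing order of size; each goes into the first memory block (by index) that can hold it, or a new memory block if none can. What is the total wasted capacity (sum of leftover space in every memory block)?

Sorted descending: 491, 475, 409, 358, 310, 290, 288, 144, 127, 76, 70.
Put 491 MB in memory block 1; 21 MB remain.
Put 475 MB in memory block 2; 37 MB remain.
Put 409 MB in memory block 3; 103 MB remain.
Put 358 MB in memory block 4; 154 MB remain.
Put 310 MB in memory block 5; 202 MB remain.
Put 290 MB in memory block 6; 222 MB remain.
Put 288 MB in memory block 7; 224 MB remain.
Put 144 MB in memory block 4; 10 MB remain.
Put 127 MB in memory block 5; 75 MB remain.
Put 76 MB in memory block 3; 27 MB remain.
Put 70 MB in memory block 5; 5 MB remain.
7 memory blocks × 512 MB = 3584 MB; used 3038 MB; unused 546 MB.

546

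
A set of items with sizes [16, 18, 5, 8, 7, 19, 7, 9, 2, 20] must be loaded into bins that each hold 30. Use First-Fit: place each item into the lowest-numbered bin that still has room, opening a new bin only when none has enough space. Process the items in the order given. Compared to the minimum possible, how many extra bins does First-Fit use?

0

First-Fit: [16,5,8] [18,7,2] [19,7] [9,20] → 4 bins.
Total size 111; any packing needs at least ⌈111/30⌉ = 4 bins.
So 4 is already optimal.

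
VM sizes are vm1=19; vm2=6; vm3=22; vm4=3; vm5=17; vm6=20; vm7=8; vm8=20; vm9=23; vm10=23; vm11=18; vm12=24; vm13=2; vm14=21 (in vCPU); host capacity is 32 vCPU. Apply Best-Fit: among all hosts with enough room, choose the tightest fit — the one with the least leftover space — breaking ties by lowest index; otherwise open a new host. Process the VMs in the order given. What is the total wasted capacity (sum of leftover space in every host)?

Put vm1 (19 vCPU) in host 1; 13 vCPU remain.
Put vm2 (6 vCPU) in host 1; 7 vCPU remain.
Put vm3 (22 vCPU) in host 2; 10 vCPU remain.
Put vm4 (3 vCPU) in host 1; 4 vCPU remain.
Put vm5 (17 vCPU) in host 3; 15 vCPU remain.
Put vm6 (20 vCPU) in host 4; 12 vCPU remain.
Put vm7 (8 vCPU) in host 2; 2 vCPU remain.
Put vm8 (20 vCPU) in host 5; 12 vCPU remain.
Put vm9 (23 vCPU) in host 6; 9 vCPU remain.
Put vm10 (23 vCPU) in host 7; 9 vCPU remain.
Put vm11 (18 vCPU) in host 8; 14 vCPU remain.
Put vm12 (24 vCPU) in host 9; 8 vCPU remain.
Put vm13 (2 vCPU) in host 2; 0 vCPU remain.
Put vm14 (21 vCPU) in host 10; 11 vCPU remain.
10 hosts × 32 vCPU = 320 vCPU; used 226 vCPU; unused 94 vCPU.

94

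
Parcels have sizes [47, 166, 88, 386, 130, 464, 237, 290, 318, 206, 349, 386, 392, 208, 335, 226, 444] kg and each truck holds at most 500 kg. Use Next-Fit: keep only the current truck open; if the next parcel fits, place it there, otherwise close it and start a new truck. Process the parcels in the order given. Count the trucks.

truck 1: place 47 kg, 453 kg left
truck 1: place 166 kg, 287 kg left
truck 1: place 88 kg, 199 kg left
truck 2: place 386 kg, 114 kg left
truck 3: place 130 kg, 370 kg left
truck 4: place 464 kg, 36 kg left
truck 5: place 237 kg, 263 kg left
truck 6: place 290 kg, 210 kg left
truck 7: place 318 kg, 182 kg left
truck 8: place 206 kg, 294 kg left
truck 9: place 349 kg, 151 kg left
truck 10: place 386 kg, 114 kg left
truck 11: place 392 kg, 108 kg left
truck 12: place 208 kg, 292 kg left
truck 13: place 335 kg, 165 kg left
truck 14: place 226 kg, 274 kg left
truck 15: place 444 kg, 56 kg left

15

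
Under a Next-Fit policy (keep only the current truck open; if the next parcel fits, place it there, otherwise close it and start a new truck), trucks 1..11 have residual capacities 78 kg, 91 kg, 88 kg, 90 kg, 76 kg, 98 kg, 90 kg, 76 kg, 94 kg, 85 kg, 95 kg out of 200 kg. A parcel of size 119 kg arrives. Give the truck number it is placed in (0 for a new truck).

0

Next-Fit only looks at truck 11, which has 95 kg free.
119 kg does not fit, so a new truck is opened.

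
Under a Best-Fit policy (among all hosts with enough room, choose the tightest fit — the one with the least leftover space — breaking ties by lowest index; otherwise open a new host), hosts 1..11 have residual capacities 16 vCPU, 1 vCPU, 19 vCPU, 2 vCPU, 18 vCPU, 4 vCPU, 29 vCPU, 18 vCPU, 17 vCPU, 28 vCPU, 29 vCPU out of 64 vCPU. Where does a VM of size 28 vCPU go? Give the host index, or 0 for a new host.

10

Hosts with room: host 7 (29 vCPU), host 10 (28 vCPU), host 11 (29 vCPU).
Tightest fit is host 10 with 28 vCPU free.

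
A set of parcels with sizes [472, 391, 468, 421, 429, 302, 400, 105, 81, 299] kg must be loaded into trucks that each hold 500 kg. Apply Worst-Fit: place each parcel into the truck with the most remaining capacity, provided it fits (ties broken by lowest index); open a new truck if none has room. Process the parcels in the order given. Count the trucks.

truck 1: place 472 kg, 28 kg left
truck 2: place 391 kg, 109 kg left
truck 3: place 468 kg, 32 kg left
truck 4: place 421 kg, 79 kg left
truck 5: place 429 kg, 71 kg left
truck 6: place 302 kg, 198 kg left
truck 7: place 400 kg, 100 kg left
truck 6: place 105 kg, 93 kg left
truck 2: place 81 kg, 28 kg left
truck 8: place 299 kg, 201 kg left
Final trucks: [472] [391,81] [468] [421] [429] [302,105] [400] [299].

8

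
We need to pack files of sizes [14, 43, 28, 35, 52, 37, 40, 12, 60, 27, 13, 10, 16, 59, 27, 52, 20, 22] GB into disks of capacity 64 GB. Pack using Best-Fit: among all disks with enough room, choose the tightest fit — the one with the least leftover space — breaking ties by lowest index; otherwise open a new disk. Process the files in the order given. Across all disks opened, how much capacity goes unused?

73

Put 14 GB in disk 1; 50 GB remain.
Put 43 GB in disk 1; 7 GB remain.
Put 28 GB in disk 2; 36 GB remain.
Put 35 GB in disk 2; 1 GB remain.
Put 52 GB in disk 3; 12 GB remain.
Put 37 GB in disk 4; 27 GB remain.
Put 40 GB in disk 5; 24 GB remain.
Put 12 GB in disk 3; 0 GB remain.
Put 60 GB in disk 6; 4 GB remain.
Put 27 GB in disk 4; 0 GB remain.
Put 13 GB in disk 5; 11 GB remain.
Put 10 GB in disk 5; 1 GB remain.
Put 16 GB in disk 7; 48 GB remain.
Put 59 GB in disk 8; 5 GB remain.
Put 27 GB in disk 7; 21 GB remain.
Put 52 GB in disk 9; 12 GB remain.
Put 20 GB in disk 7; 1 GB remain.
Put 22 GB in disk 10; 42 GB remain.
10 disks × 64 GB = 640 GB; used 567 GB; unused 73 GB.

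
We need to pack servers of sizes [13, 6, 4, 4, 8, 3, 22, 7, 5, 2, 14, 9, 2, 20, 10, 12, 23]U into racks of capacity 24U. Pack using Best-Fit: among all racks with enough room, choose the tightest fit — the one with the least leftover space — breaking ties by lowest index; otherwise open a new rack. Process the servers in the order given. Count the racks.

8 racks

rack 1: place 13U, 11U left
rack 1: place 6U, 5U left
rack 1: place 4U, 1U left
rack 2: place 4U, 20U left
rack 2: place 8U, 12U left
rack 2: place 3U, 9U left
rack 3: place 22U, 2U left
rack 2: place 7U, 2U left
rack 4: place 5U, 19U left
rack 2: place 2U, 0U left
rack 4: place 14U, 5U left
rack 5: place 9U, 15U left
rack 3: place 2U, 0U left
rack 6: place 20U, 4U left
rack 5: place 10U, 5U left
rack 7: place 12U, 12U left
rack 8: place 23U, 1U left
Final racks: [13,6,4] [4,8,3,7,2] [22,2] [5,14] [9,10] [20] [12] [23].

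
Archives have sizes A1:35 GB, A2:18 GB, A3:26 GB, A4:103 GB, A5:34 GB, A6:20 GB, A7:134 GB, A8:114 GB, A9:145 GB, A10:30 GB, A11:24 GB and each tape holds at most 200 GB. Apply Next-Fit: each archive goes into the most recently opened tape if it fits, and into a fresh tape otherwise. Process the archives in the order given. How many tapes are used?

A1 (35 GB) → tape 1 (remaining 165 GB)
A2 (18 GB) → tape 1 (remaining 147 GB)
A3 (26 GB) → tape 1 (remaining 121 GB)
A4 (103 GB) → tape 1 (remaining 18 GB)
A5 (34 GB) → tape 2 (remaining 166 GB)
A6 (20 GB) → tape 2 (remaining 146 GB)
A7 (134 GB) → tape 2 (remaining 12 GB)
A8 (114 GB) → tape 3 (remaining 86 GB)
A9 (145 GB) → tape 4 (remaining 55 GB)
A10 (30 GB) → tape 4 (remaining 25 GB)
A11 (24 GB) → tape 4 (remaining 1 GB)
Final tapes: [35,18,26,103] [34,20,134] [114] [145,30,24].

4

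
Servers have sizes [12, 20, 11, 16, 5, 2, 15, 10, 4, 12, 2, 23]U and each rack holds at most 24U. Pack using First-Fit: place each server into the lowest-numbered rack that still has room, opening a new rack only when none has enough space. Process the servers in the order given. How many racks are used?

6

rack 1: place 12U, 12U left
rack 2: place 20U, 4U left
rack 1: place 11U, 1U left
rack 3: place 16U, 8U left
rack 3: place 5U, 3U left
rack 2: place 2U, 2U left
rack 4: place 15U, 9U left
rack 5: place 10U, 14U left
rack 4: place 4U, 5U left
rack 5: place 12U, 2U left
rack 2: place 2U, 0U left
rack 6: place 23U, 1U left
Final racks: [12,11] [20,2,2] [16,5] [15,4] [10,12] [23].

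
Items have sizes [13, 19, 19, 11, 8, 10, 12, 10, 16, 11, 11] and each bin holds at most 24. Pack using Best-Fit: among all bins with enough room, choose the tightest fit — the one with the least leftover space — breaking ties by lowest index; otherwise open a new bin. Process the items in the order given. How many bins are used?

Put 13 in bin 1; 11 remain.
Put 19 in bin 2; 5 remain.
Put 19 in bin 3; 5 remain.
Put 11 in bin 1; 0 remain.
Put 8 in bin 4; 16 remain.
Put 10 in bin 4; 6 remain.
Put 12 in bin 5; 12 remain.
Put 10 in bin 5; 2 remain.
Put 16 in bin 6; 8 remain.
Put 11 in bin 7; 13 remain.
Put 11 in bin 7; 2 remain.
Final bins: [13,11] [19] [19] [8,10] [12,10] [16] [11,11].

7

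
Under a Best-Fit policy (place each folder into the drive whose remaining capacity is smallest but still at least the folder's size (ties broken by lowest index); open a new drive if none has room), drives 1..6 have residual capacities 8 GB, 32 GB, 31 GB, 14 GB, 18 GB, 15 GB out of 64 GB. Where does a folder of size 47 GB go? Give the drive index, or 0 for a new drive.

0

No drive has ≥ 47 GB free, so a new drive is opened.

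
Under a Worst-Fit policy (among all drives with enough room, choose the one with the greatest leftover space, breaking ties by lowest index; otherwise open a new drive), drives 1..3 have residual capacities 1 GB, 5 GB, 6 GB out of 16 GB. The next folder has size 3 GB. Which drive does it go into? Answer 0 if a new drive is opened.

Drives with room: drive 2 (5 GB), drive 3 (6 GB).
Most room is drive 3 with 6 GB free.

3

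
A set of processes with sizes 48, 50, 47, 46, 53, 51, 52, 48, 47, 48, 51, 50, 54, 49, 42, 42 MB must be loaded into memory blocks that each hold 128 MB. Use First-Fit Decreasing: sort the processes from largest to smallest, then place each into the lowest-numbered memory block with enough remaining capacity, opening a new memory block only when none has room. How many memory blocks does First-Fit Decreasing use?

8

Sorted descending: 54, 53, 52, 51, 51, 50, 50, 49, 48, 48, 48, 47, 47, 46, 42, 42.
Put 54 MB in memory block 1; 74 MB remain.
Put 53 MB in memory block 1; 21 MB remain.
Put 52 MB in memory block 2; 76 MB remain.
Put 51 MB in memory block 2; 25 MB remain.
Put 51 MB in memory block 3; 77 MB remain.
Put 50 MB in memory block 3; 27 MB remain.
Put 50 MB in memory block 4; 78 MB remain.
Put 49 MB in memory block 4; 29 MB remain.
Put 48 MB in memory block 5; 80 MB remain.
Put 48 MB in memory block 5; 32 MB remain.
Put 48 MB in memory block 6; 80 MB remain.
Put 47 MB in memory block 6; 33 MB remain.
Put 47 MB in memory block 7; 81 MB remain.
Put 46 MB in memory block 7; 35 MB remain.
Put 42 MB in memory block 8; 86 MB remain.
Put 42 MB in memory block 8; 44 MB remain.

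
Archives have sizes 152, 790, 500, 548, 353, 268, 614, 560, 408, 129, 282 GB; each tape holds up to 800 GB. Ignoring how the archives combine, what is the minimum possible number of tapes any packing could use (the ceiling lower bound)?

Total size = 152 + 790 + 500 + 548 + 353 + 268 + 614 + 560 + 408 + 129 + 282 = 4604 GB.
⌈4604 / 800⌉ = 6.

6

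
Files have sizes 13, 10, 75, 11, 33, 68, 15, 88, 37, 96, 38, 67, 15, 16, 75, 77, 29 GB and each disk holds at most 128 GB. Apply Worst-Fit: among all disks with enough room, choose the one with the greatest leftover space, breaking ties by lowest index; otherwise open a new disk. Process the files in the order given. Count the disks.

13 GB → disk 1 (remaining 115 GB)
10 GB → disk 1 (remaining 105 GB)
75 GB → disk 1 (remaining 30 GB)
11 GB → disk 1 (remaining 19 GB)
33 GB → disk 2 (remaining 95 GB)
68 GB → disk 2 (remaining 27 GB)
15 GB → disk 2 (remaining 12 GB)
88 GB → disk 3 (remaining 40 GB)
37 GB → disk 3 (remaining 3 GB)
96 GB → disk 4 (remaining 32 GB)
38 GB → disk 5 (remaining 90 GB)
67 GB → disk 5 (remaining 23 GB)
15 GB → disk 4 (remaining 17 GB)
16 GB → disk 5 (remaining 7 GB)
75 GB → disk 6 (remaining 53 GB)
77 GB → disk 7 (remaining 51 GB)
29 GB → disk 6 (remaining 24 GB)

7 disks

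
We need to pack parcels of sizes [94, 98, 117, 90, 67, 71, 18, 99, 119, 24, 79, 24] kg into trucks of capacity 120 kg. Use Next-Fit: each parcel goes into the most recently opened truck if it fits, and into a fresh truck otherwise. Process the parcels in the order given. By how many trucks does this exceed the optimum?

Next-Fit: [94] [98] [117] [90] [67] [71,18] [99] [119] [24,79] [24] → 10 trucks.
9 parcels exceed 60 kg (half the capacity), and no two of those can share a truck, so at least 9 trucks are needed.
An optimal packing achieves that bound: [119] [117] [99,18] [98] [94,24] [90,24] [79] [71] [67] → 9 trucks.
Excess: 10 − 9 = 1.

1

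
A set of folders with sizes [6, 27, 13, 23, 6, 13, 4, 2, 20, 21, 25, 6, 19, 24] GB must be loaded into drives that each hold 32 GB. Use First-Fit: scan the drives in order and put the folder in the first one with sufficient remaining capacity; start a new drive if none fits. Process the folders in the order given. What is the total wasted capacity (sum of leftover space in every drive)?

47

6 GB → drive 1 (remaining 26 GB)
27 GB → drive 2 (remaining 5 GB)
13 GB → drive 1 (remaining 13 GB)
23 GB → drive 3 (remaining 9 GB)
6 GB → drive 1 (remaining 7 GB)
13 GB → drive 4 (remaining 19 GB)
4 GB → drive 1 (remaining 3 GB)
2 GB → drive 1 (remaining 1 GB)
20 GB → drive 5 (remaining 12 GB)
21 GB → drive 6 (remaining 11 GB)
25 GB → drive 7 (remaining 7 GB)
6 GB → drive 3 (remaining 3 GB)
19 GB → drive 4 (remaining 0 GB)
24 GB → drive 8 (remaining 8 GB)
8 drives × 32 GB = 256 GB; used 209 GB; unused 47 GB.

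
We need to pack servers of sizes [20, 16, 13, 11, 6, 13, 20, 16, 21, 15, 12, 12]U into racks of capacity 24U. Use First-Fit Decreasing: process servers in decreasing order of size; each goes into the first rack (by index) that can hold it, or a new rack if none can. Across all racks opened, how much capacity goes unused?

41

Sorted descending: 21, 20, 20, 16, 16, 15, 13, 13, 12, 12, 11, 6.
rack 1: place 21U, 3U left
rack 2: place 20U, 4U left
rack 3: place 20U, 4U left
rack 4: place 16U, 8U left
rack 5: place 16U, 8U left
rack 6: place 15U, 9U left
rack 7: place 13U, 11U left
rack 8: place 13U, 11U left
rack 9: place 12U, 12U left
rack 9: place 12U, 0U left
rack 7: place 11U, 0U left
rack 4: place 6U, 2U left
9 racks × 24U = 216U; used 175U; unused 41U.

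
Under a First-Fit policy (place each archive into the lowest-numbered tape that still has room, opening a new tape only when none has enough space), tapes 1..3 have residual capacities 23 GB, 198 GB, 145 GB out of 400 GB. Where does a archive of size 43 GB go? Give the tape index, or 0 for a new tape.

2

Tapes with room: tape 2 (198 GB), tape 3 (145 GB).
The first with room is tape 2.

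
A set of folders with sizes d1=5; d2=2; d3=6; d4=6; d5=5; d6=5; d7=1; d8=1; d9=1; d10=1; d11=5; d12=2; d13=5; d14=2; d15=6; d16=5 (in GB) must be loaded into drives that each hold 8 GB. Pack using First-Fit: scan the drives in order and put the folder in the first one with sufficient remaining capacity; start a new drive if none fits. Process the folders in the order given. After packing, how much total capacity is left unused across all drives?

14

Put d1 (5 GB) in drive 1; 3 GB remain.
Put d2 (2 GB) in drive 1; 1 GB remain.
Put d3 (6 GB) in drive 2; 2 GB remain.
Put d4 (6 GB) in drive 3; 2 GB remain.
Put d5 (5 GB) in drive 4; 3 GB remain.
Put d6 (5 GB) in drive 5; 3 GB remain.
Put d7 (1 GB) in drive 1; 0 GB remain.
Put d8 (1 GB) in drive 2; 1 GB remain.
Put d9 (1 GB) in drive 2; 0 GB remain.
Put d10 (1 GB) in drive 3; 1 GB remain.
Put d11 (5 GB) in drive 6; 3 GB remain.
Put d12 (2 GB) in drive 4; 1 GB remain.
Put d13 (5 GB) in drive 7; 3 GB remain.
Put d14 (2 GB) in drive 5; 1 GB remain.
Put d15 (6 GB) in drive 8; 2 GB remain.
Put d16 (5 GB) in drive 9; 3 GB remain.
9 drives × 8 GB = 72 GB; used 58 GB; unused 14 GB.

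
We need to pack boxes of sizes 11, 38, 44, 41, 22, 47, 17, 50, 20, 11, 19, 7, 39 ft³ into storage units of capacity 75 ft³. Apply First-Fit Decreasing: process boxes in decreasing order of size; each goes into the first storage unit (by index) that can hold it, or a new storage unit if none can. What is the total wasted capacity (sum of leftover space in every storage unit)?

Sorted descending: 50, 47, 44, 41, 39, 38, 22, 20, 19, 17, 11, 11, 7.
50 ft³ → storage unit 1 (remaining 25 ft³)
47 ft³ → storage unit 2 (remaining 28 ft³)
44 ft³ → storage unit 3 (remaining 31 ft³)
41 ft³ → storage unit 4 (remaining 34 ft³)
39 ft³ → storage unit 5 (remaining 36 ft³)
38 ft³ → storage unit 6 (remaining 37 ft³)
22 ft³ → storage unit 1 (remaining 3 ft³)
20 ft³ → storage unit 2 (remaining 8 ft³)
19 ft³ → storage unit 3 (remaining 12 ft³)
17 ft³ → storage unit 4 (remaining 17 ft³)
11 ft³ → storage unit 3 (remaining 1 ft³)
11 ft³ → storage unit 4 (remaining 6 ft³)
7 ft³ → storage unit 2 (remaining 1 ft³)
6 storage units × 75 ft³ = 450 ft³; used 366 ft³; unused 84 ft³.

84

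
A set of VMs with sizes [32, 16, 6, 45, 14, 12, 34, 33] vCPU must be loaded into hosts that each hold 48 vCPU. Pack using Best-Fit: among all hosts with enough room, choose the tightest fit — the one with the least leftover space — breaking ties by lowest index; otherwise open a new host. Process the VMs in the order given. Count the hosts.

5

host 1: place 32 vCPU, 16 vCPU left
host 1: place 16 vCPU, 0 vCPU left
host 2: place 6 vCPU, 42 vCPU left
host 3: place 45 vCPU, 3 vCPU left
host 2: place 14 vCPU, 28 vCPU left
host 2: place 12 vCPU, 16 vCPU left
host 4: place 34 vCPU, 14 vCPU left
host 5: place 33 vCPU, 15 vCPU left
Final hosts: [32,16] [6,14,12] [45] [34] [33].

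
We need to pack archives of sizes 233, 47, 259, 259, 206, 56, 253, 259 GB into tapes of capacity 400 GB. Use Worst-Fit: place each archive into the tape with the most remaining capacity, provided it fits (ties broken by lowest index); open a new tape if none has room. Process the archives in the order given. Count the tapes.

6

Put 233 GB in tape 1; 167 GB remain.
Put 47 GB in tape 1; 120 GB remain.
Put 259 GB in tape 2; 141 GB remain.
Put 259 GB in tape 3; 141 GB remain.
Put 206 GB in tape 4; 194 GB remain.
Put 56 GB in tape 4; 138 GB remain.
Put 253 GB in tape 5; 147 GB remain.
Put 259 GB in tape 6; 141 GB remain.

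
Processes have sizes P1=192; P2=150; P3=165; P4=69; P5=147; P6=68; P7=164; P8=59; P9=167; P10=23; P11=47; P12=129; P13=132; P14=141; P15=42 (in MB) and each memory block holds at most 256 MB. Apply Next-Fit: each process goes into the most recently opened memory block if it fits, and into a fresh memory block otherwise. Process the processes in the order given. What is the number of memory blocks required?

9 memory blocks

Put P1 (192 MB) in memory block 1; 64 MB remain.
Put P2 (150 MB) in memory block 2; 106 MB remain.
Put P3 (165 MB) in memory block 3; 91 MB remain.
Put P4 (69 MB) in memory block 3; 22 MB remain.
Put P5 (147 MB) in memory block 4; 109 MB remain.
Put P6 (68 MB) in memory block 4; 41 MB remain.
Put P7 (164 MB) in memory block 5; 92 MB remain.
Put P8 (59 MB) in memory block 5; 33 MB remain.
Put P9 (167 MB) in memory block 6; 89 MB remain.
Put P10 (23 MB) in memory block 6; 66 MB remain.
Put P11 (47 MB) in memory block 6; 19 MB remain.
Put P12 (129 MB) in memory block 7; 127 MB remain.
Put P13 (132 MB) in memory block 8; 124 MB remain.
Put P14 (141 MB) in memory block 9; 115 MB remain.
Put P15 (42 MB) in memory block 9; 73 MB remain.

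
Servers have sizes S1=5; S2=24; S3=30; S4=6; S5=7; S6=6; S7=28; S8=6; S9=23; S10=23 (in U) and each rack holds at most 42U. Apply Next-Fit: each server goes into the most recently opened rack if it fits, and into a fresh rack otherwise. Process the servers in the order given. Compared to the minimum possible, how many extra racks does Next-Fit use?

0

Next-Fit: [5,24] [30,6] [7,6,28] [6,23] [23] → 5 racks.
5 servers exceed 21U (half the capacity), and no two of those can share a rack, so at least 5 racks are needed.
So 5 is already optimal.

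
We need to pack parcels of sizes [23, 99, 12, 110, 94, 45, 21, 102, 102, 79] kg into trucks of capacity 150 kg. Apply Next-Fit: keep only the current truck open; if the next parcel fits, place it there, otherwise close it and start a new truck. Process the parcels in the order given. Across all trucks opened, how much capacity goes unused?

Put 23 kg in truck 1; 127 kg remain.
Put 99 kg in truck 1; 28 kg remain.
Put 12 kg in truck 1; 16 kg remain.
Put 110 kg in truck 2; 40 kg remain.
Put 94 kg in truck 3; 56 kg remain.
Put 45 kg in truck 3; 11 kg remain.
Put 21 kg in truck 4; 129 kg remain.
Put 102 kg in truck 4; 27 kg remain.
Put 102 kg in truck 5; 48 kg remain.
Put 79 kg in truck 6; 71 kg remain.
6 trucks × 150 kg = 900 kg; used 687 kg; unused 213 kg.

213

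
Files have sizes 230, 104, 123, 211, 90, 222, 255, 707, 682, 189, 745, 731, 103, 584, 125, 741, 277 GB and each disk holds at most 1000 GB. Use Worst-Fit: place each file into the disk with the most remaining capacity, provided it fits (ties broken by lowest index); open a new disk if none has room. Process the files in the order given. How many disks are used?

Put 230 GB in disk 1; 770 GB remain.
Put 104 GB in disk 1; 666 GB remain.
Put 123 GB in disk 1; 543 GB remain.
Put 211 GB in disk 1; 332 GB remain.
Put 90 GB in disk 1; 242 GB remain.
Put 222 GB in disk 1; 20 GB remain.
Put 255 GB in disk 2; 745 GB remain.
Put 707 GB in disk 2; 38 GB remain.
Put 682 GB in disk 3; 318 GB remain.
Put 189 GB in disk 3; 129 GB remain.
Put 745 GB in disk 4; 255 GB remain.
Put 731 GB in disk 5; 269 GB remain.
Put 103 GB in disk 5; 166 GB remain.
Put 584 GB in disk 6; 416 GB remain.
Put 125 GB in disk 6; 291 GB remain.
Put 741 GB in disk 7; 259 GB remain.
Put 277 GB in disk 6; 14 GB remain.

7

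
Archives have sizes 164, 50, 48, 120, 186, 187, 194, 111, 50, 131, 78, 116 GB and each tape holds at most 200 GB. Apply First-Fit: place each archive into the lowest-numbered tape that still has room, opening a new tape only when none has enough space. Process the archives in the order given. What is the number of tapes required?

Put 164 GB in tape 1; 36 GB remain.
Put 50 GB in tape 2; 150 GB remain.
Put 48 GB in tape 2; 102 GB remain.
Put 120 GB in tape 3; 80 GB remain.
Put 186 GB in tape 4; 14 GB remain.
Put 187 GB in tape 5; 13 GB remain.
Put 194 GB in tape 6; 6 GB remain.
Put 111 GB in tape 7; 89 GB remain.
Put 50 GB in tape 2; 52 GB remain.
Put 131 GB in tape 8; 69 GB remain.
Put 78 GB in tape 3; 2 GB remain.
Put 116 GB in tape 9; 84 GB remain.

9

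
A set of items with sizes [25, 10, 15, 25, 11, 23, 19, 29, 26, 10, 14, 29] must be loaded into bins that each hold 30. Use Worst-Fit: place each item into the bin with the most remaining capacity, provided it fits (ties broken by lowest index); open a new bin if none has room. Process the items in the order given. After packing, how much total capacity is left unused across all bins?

34

25 → bin 1 (remaining 5)
10 → bin 2 (remaining 20)
15 → bin 2 (remaining 5)
25 → bin 3 (remaining 5)
11 → bin 4 (remaining 19)
23 → bin 5 (remaining 7)
19 → bin 4 (remaining 0)
29 → bin 6 (remaining 1)
26 → bin 7 (remaining 4)
10 → bin 8 (remaining 20)
14 → bin 8 (remaining 6)
29 → bin 9 (remaining 1)
9 bins × 30 = 270; used 236; unused 34.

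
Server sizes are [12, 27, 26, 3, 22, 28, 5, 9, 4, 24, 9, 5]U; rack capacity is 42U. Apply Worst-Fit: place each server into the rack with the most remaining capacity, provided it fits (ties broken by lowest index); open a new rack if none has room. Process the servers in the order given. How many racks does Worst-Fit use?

5

rack 1: place 12U, 30U left
rack 1: place 27U, 3U left
rack 2: place 26U, 16U left
rack 2: place 3U, 13U left
rack 3: place 22U, 20U left
rack 4: place 28U, 14U left
rack 3: place 5U, 15U left
rack 3: place 9U, 6U left
rack 4: place 4U, 10U left
rack 5: place 24U, 18U left
rack 5: place 9U, 9U left
rack 2: place 5U, 8U left
Final racks: [12,27] [26,3,5] [22,5,9] [28,4] [24,9].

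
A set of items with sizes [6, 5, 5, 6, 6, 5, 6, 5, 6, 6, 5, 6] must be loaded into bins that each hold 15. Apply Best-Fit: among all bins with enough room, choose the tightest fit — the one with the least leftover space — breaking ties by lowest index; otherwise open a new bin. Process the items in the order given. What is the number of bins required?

6

Put 6 in bin 1; 9 remain.
Put 5 in bin 1; 4 remain.
Put 5 in bin 2; 10 remain.
Put 6 in bin 2; 4 remain.
Put 6 in bin 3; 9 remain.
Put 5 in bin 3; 4 remain.
Put 6 in bin 4; 9 remain.
Put 5 in bin 4; 4 remain.
Put 6 in bin 5; 9 remain.
Put 6 in bin 5; 3 remain.
Put 5 in bin 6; 10 remain.
Put 6 in bin 6; 4 remain.
Final bins: [6,5] [5,6] [6,5] [6,5] [6,6] [5,6].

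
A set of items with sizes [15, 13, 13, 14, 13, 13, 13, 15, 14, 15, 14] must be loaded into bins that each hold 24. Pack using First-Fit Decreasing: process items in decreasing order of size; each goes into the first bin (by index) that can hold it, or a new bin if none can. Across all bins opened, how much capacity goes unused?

Sorted descending: 15, 15, 15, 14, 14, 14, 13, 13, 13, 13, 13.
bin 1: place 15, 9 left
bin 2: place 15, 9 left
bin 3: place 15, 9 left
bin 4: place 14, 10 left
bin 5: place 14, 10 left
bin 6: place 14, 10 left
bin 7: place 13, 11 left
bin 8: place 13, 11 left
bin 9: place 13, 11 left
bin 10: place 13, 11 left
bin 11: place 13, 11 left
11 bins × 24 = 264; used 152; unused 112.

112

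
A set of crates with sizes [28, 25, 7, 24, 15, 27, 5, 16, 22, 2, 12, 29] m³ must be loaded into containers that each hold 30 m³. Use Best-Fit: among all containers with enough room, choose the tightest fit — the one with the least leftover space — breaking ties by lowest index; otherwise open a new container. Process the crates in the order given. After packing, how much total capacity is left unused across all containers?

container 1: place 28 m³, 2 m³ left
container 2: place 25 m³, 5 m³ left
container 3: place 7 m³, 23 m³ left
container 4: place 24 m³, 6 m³ left
container 3: place 15 m³, 8 m³ left
container 5: place 27 m³, 3 m³ left
container 2: place 5 m³, 0 m³ left
container 6: place 16 m³, 14 m³ left
container 7: place 22 m³, 8 m³ left
container 1: place 2 m³, 0 m³ left
container 6: place 12 m³, 2 m³ left
container 8: place 29 m³, 1 m³ left
8 containers × 30 m³ = 240 m³; used 212 m³; unused 28 m³.

28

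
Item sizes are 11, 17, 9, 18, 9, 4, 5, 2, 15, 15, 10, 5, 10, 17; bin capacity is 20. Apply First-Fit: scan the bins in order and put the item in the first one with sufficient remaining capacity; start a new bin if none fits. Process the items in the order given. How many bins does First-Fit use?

8

Put 11 in bin 1; 9 remain.
Put 17 in bin 2; 3 remain.
Put 9 in bin 1; 0 remain.
Put 18 in bin 3; 2 remain.
Put 9 in bin 4; 11 remain.
Put 4 in bin 4; 7 remain.
Put 5 in bin 4; 2 remain.
Put 2 in bin 2; 1 remain.
Put 15 in bin 5; 5 remain.
Put 15 in bin 6; 5 remain.
Put 10 in bin 7; 10 remain.
Put 5 in bin 5; 0 remain.
Put 10 in bin 7; 0 remain.
Put 17 in bin 8; 3 remain.
Final bins: [11,9] [17,2] [18] [9,4,5] [15,5] [15] [10,10] [17].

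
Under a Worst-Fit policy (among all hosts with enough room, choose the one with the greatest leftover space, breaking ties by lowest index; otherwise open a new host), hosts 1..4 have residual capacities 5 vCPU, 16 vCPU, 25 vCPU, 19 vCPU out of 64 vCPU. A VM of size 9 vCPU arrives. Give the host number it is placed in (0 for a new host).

3

Hosts with room: host 2 (16 vCPU), host 3 (25 vCPU), host 4 (19 vCPU).
Most room is host 3 with 25 vCPU free.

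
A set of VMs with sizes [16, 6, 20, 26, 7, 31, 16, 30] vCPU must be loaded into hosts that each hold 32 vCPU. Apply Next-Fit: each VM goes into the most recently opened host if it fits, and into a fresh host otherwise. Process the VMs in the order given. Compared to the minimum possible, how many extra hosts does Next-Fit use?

Next-Fit: [16,6] [20] [26] [7] [31] [16] [30] → 7 hosts.
Total size 152 vCPU; any packing needs at least ⌈152/32⌉ = 5 hosts.
An optimal packing achieves that bound: [31] [30] [26,6] [20,7] [16,16] → 5 hosts.
Excess: 7 − 5 = 2.

2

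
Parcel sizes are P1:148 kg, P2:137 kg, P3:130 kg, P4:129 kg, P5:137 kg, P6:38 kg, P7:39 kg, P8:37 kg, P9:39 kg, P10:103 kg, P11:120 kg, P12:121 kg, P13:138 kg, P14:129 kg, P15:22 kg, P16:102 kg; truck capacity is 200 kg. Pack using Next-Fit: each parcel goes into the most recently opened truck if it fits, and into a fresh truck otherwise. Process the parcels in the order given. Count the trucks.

12 trucks

P1 (148 kg) → truck 1 (remaining 52 kg)
P2 (137 kg) → truck 2 (remaining 63 kg)
P3 (130 kg) → truck 3 (remaining 70 kg)
P4 (129 kg) → truck 4 (remaining 71 kg)
P5 (137 kg) → truck 5 (remaining 63 kg)
P6 (38 kg) → truck 5 (remaining 25 kg)
P7 (39 kg) → truck 6 (remaining 161 kg)
P8 (37 kg) → truck 6 (remaining 124 kg)
P9 (39 kg) → truck 6 (remaining 85 kg)
P10 (103 kg) → truck 7 (remaining 97 kg)
P11 (120 kg) → truck 8 (remaining 80 kg)
P12 (121 kg) → truck 9 (remaining 79 kg)
P13 (138 kg) → truck 10 (remaining 62 kg)
P14 (129 kg) → truck 11 (remaining 71 kg)
P15 (22 kg) → truck 11 (remaining 49 kg)
P16 (102 kg) → truck 12 (remaining 98 kg)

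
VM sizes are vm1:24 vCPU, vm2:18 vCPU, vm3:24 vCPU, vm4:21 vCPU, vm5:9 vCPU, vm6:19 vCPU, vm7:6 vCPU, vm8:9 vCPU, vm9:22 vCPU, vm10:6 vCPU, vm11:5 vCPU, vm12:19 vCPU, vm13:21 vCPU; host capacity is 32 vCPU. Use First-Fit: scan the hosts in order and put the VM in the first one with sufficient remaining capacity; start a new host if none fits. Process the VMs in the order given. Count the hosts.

host 1: place vm1 (24 vCPU), 8 vCPU left
host 2: place vm2 (18 vCPU), 14 vCPU left
host 3: place vm3 (24 vCPU), 8 vCPU left
host 4: place vm4 (21 vCPU), 11 vCPU left
host 2: place vm5 (9 vCPU), 5 vCPU left
host 5: place vm6 (19 vCPU), 13 vCPU left
host 1: place vm7 (6 vCPU), 2 vCPU left
host 4: place vm8 (9 vCPU), 2 vCPU left
host 6: place vm9 (22 vCPU), 10 vCPU left
host 3: place vm10 (6 vCPU), 2 vCPU left
host 2: place vm11 (5 vCPU), 0 vCPU left
host 7: place vm12 (19 vCPU), 13 vCPU left
host 8: place vm13 (21 vCPU), 11 vCPU left

8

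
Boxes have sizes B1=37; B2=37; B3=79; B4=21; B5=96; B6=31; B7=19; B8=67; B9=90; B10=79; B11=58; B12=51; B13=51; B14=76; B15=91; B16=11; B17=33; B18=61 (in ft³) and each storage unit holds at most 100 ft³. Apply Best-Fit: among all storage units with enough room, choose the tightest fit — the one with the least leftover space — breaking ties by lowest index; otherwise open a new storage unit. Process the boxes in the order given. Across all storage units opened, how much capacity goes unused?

212

B1 (37 ft³) → storage unit 1 (remaining 63 ft³)
B2 (37 ft³) → storage unit 1 (remaining 26 ft³)
B3 (79 ft³) → storage unit 2 (remaining 21 ft³)
B4 (21 ft³) → storage unit 2 (remaining 0 ft³)
B5 (96 ft³) → storage unit 3 (remaining 4 ft³)
B6 (31 ft³) → storage unit 4 (remaining 69 ft³)
B7 (19 ft³) → storage unit 1 (remaining 7 ft³)
B8 (67 ft³) → storage unit 4 (remaining 2 ft³)
B9 (90 ft³) → storage unit 5 (remaining 10 ft³)
B10 (79 ft³) → storage unit 6 (remaining 21 ft³)
B11 (58 ft³) → storage unit 7 (remaining 42 ft³)
B12 (51 ft³) → storage unit 8 (remaining 49 ft³)
B13 (51 ft³) → storage unit 9 (remaining 49 ft³)
B14 (76 ft³) → storage unit 10 (remaining 24 ft³)
B15 (91 ft³) → storage unit 11 (remaining 9 ft³)
B16 (11 ft³) → storage unit 6 (remaining 10 ft³)
B17 (33 ft³) → storage unit 7 (remaining 9 ft³)
B18 (61 ft³) → storage unit 12 (remaining 39 ft³)
12 storage units × 100 ft³ = 1200 ft³; used 988 ft³; unused 212 ft³.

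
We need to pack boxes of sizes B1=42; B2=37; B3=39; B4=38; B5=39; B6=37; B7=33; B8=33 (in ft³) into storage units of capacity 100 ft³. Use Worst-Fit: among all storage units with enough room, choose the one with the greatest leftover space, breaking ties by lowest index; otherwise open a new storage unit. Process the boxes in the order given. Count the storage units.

Put B1 (42 ft³) in storage unit 1; 58 ft³ remain.
Put B2 (37 ft³) in storage unit 1; 21 ft³ remain.
Put B3 (39 ft³) in storage unit 2; 61 ft³ remain.
Put B4 (38 ft³) in storage unit 2; 23 ft³ remain.
Put B5 (39 ft³) in storage unit 3; 61 ft³ remain.
Put B6 (37 ft³) in storage unit 3; 24 ft³ remain.
Put B7 (33 ft³) in storage unit 4; 67 ft³ remain.
Put B8 (33 ft³) in storage unit 4; 34 ft³ remain.

4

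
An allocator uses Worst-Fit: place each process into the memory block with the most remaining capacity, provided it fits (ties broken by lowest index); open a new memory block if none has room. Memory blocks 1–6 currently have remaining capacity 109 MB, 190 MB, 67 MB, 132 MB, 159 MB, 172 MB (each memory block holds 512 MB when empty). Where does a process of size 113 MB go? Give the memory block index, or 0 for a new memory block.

2

Memory blocks with room: memory block 2 (190 MB), memory block 4 (132 MB), memory block 5 (159 MB), memory block 6 (172 MB).
Most room is memory block 2 with 190 MB free.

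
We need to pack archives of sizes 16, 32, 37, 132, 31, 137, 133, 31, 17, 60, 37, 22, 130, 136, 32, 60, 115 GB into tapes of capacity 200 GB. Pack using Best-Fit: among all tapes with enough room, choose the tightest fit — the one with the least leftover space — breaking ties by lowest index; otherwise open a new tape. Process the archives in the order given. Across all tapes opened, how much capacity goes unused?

242

tape 1: place 16 GB, 184 GB left
tape 1: place 32 GB, 152 GB left
tape 1: place 37 GB, 115 GB left
tape 2: place 132 GB, 68 GB left
tape 2: place 31 GB, 37 GB left
tape 3: place 137 GB, 63 GB left
tape 4: place 133 GB, 67 GB left
tape 2: place 31 GB, 6 GB left
tape 3: place 17 GB, 46 GB left
tape 4: place 60 GB, 7 GB left
tape 3: place 37 GB, 9 GB left
tape 1: place 22 GB, 93 GB left
tape 5: place 130 GB, 70 GB left
tape 6: place 136 GB, 64 GB left
tape 6: place 32 GB, 32 GB left
tape 5: place 60 GB, 10 GB left
tape 7: place 115 GB, 85 GB left
7 tapes × 200 GB = 1400 GB; used 1158 GB; unused 242 GB.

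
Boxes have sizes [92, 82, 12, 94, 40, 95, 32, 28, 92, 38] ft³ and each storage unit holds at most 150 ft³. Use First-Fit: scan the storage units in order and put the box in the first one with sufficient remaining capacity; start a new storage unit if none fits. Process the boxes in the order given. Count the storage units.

5

storage unit 1: place 92 ft³, 58 ft³ left
storage unit 2: place 82 ft³, 68 ft³ left
storage unit 1: place 12 ft³, 46 ft³ left
storage unit 3: place 94 ft³, 56 ft³ left
storage unit 1: place 40 ft³, 6 ft³ left
storage unit 4: place 95 ft³, 55 ft³ left
storage unit 2: place 32 ft³, 36 ft³ left
storage unit 2: place 28 ft³, 8 ft³ left
storage unit 5: place 92 ft³, 58 ft³ left
storage unit 3: place 38 ft³, 18 ft³ left
Final storage units: [92,12,40] [82,32,28] [94,38] [95] [92].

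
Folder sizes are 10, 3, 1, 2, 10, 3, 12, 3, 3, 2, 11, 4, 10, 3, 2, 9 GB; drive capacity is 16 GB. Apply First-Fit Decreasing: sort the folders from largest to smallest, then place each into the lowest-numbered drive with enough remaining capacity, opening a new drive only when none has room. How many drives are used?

6 drives

Sorted descending: 12, 11, 10, 10, 10, 9, 4, 3, 3, 3, 3, 3, 2, 2, 2, 1.
Put 12 GB in drive 1; 4 GB remain.
Put 11 GB in drive 2; 5 GB remain.
Put 10 GB in drive 3; 6 GB remain.
Put 10 GB in drive 4; 6 GB remain.
Put 10 GB in drive 5; 6 GB remain.
Put 9 GB in drive 6; 7 GB remain.
Put 4 GB in drive 1; 0 GB remain.
Put 3 GB in drive 2; 2 GB remain.
Put 3 GB in drive 3; 3 GB remain.
Put 3 GB in drive 3; 0 GB remain.
Put 3 GB in drive 4; 3 GB remain.
Put 3 GB in drive 4; 0 GB remain.
Put 2 GB in drive 2; 0 GB remain.
Put 2 GB in drive 5; 4 GB remain.
Put 2 GB in drive 5; 2 GB remain.
Put 1 GB in drive 5; 1 GB remain.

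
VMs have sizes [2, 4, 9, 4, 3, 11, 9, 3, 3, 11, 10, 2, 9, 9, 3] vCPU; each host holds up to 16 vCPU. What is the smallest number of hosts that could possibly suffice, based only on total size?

6

Total size = 2 + 4 + 9 + 4 + 3 + 11 + 9 + 3 + 3 + 11 + 10 + 2 + 9 + 9 + 3 = 92 vCPU.
⌈92 / 16⌉ = 6.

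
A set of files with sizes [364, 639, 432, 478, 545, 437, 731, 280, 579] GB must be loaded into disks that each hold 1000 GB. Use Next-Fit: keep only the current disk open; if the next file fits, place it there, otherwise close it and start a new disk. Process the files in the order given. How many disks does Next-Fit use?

disk 1: place 364 GB, 636 GB left
disk 2: place 639 GB, 361 GB left
disk 3: place 432 GB, 568 GB left
disk 3: place 478 GB, 90 GB left
disk 4: place 545 GB, 455 GB left
disk 4: place 437 GB, 18 GB left
disk 5: place 731 GB, 269 GB left
disk 6: place 280 GB, 720 GB left
disk 6: place 579 GB, 141 GB left

6 disks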